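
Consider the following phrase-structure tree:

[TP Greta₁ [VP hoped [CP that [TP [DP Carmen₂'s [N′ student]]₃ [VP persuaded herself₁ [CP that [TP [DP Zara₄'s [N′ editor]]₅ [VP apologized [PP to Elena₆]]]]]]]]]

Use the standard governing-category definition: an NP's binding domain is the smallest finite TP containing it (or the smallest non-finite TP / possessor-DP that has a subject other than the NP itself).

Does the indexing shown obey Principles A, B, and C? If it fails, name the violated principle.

The two coindexed NPs are *Greta₁* and *herself₁*.
*herself₁* is an anaphor. Principle A requires it to be bound within its binding domain — the embedded TP, whose subject is [Carmen₂'s student]₃.
Within that domain it is c-commanded by *[Carmen₂'s student]₃*, which does not share its index.
*Greta₁* does c-command the anaphor, but from outside its binding domain.
The anaphor is unbound in its domain → Principle A violation.

Principle A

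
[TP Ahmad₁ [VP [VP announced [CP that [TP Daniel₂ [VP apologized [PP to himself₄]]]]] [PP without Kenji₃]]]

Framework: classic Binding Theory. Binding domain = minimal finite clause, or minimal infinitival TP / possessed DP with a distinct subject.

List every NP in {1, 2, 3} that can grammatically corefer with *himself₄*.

*himself* is an anaphor, so Principle A applies: it must be bound in its binding domain.
Binding domain of *himself₄*: the embedded TP, whose subject is Daniel₂.
*Ahmad₁* c-commands the anaphor but is outside its binding domain → cannot satisfy Principle A.
*Daniel₂* c-commands the anaphor within its binding domain → licit binder.
*Kenji₃* does not c-command the anaphor → cannot bind it.

{2}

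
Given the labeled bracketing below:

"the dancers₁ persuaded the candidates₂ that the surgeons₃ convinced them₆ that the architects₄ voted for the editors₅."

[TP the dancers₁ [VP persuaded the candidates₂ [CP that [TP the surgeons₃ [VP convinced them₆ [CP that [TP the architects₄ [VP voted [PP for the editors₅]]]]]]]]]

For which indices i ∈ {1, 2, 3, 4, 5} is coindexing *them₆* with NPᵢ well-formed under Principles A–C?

{1, 2}

*them* is a pronoun, so Principle B applies: it must be free in its binding domain.
Binding domain of *them₆*: the embedded TP, whose subject is the surgeons₃.
*the dancers₁* c-commands the pronoun but from outside its binding domain, and is not c-commanded by it → coindexation permitted.
*the candidates₂* c-commands the pronoun but from outside its binding domain, and is not c-commanded by it → coindexation permitted.
*the surgeons₃* c-commands the pronoun within its binding domain → coindexation would violate Principle B.
*the architects₄*: the pronoun c-commands this R-expression → coindexation would violate Principle C on *the architects₄*.
*the editors₅*: the pronoun c-commands this R-expression → coindexation would violate Principle C on *the editors₅*.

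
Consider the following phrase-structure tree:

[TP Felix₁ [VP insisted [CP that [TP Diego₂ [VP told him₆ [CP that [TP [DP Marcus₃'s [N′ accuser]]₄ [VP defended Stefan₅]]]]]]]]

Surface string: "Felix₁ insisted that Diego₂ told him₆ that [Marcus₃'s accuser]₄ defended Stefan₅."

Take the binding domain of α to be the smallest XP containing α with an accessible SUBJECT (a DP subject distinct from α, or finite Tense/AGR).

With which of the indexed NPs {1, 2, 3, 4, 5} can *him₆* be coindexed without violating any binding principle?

*him* is a pronoun, so Principle B applies: it must be free in its binding domain.
Binding domain of *him₆*: the embedded TP, whose subject is Diego₂.
*Felix₁* c-commands the pronoun but from outside its binding domain, and is not c-commanded by it → coindexation permitted.
*Diego₂* c-commands the pronoun within its binding domain → coindexation would violate Principle B.
*Marcus₃*: the pronoun c-commands this R-expression → coindexation would violate Principle C on *Marcus₃*.
*[Marcus₃'s accuser]₄*: the pronoun c-commands this R-expression → coindexation would violate Principle C on *[Marcus₃'s accuser]₄*.
*Stefan₅*: the pronoun c-commands this R-expression → coindexation would violate Principle C on *Stefan₅*.

{1}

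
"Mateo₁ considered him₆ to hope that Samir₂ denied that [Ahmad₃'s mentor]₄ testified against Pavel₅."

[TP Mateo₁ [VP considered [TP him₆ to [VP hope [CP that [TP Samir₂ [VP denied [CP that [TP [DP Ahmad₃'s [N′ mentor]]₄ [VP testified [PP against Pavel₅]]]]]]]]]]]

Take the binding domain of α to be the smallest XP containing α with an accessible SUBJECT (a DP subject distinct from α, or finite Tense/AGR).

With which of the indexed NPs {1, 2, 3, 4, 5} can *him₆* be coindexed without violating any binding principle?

*him* is a pronoun, so Principle B applies: it must be free in its binding domain.
Binding domain of *him₆*: the matrix TP, whose subject is Mateo₁.
*Mateo₁* c-commands the pronoun within its binding domain → coindexation would violate Principle B.
*Samir₂*: the pronoun c-commands this R-expression → coindexation would violate Principle C on *Samir₂*.
*Ahmad₃*: the pronoun c-commands this R-expression → coindexation would violate Principle C on *Ahmad₃*.
*[Ahmad₃'s mentor]₄*: the pronoun c-commands this R-expression → coindexation would violate Principle C on *[Ahmad₃'s mentor]₄*.
*Pavel₅*: the pronoun c-commands this R-expression → coindexation would violate Principle C on *Pavel₅*.

none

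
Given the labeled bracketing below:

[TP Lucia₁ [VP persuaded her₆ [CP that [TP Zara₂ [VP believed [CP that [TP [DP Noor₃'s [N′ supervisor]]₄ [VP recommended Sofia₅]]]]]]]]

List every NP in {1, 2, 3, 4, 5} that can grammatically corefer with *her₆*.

*her* is a pronoun, so Principle B applies: it must be free in its binding domain.
Binding domain of *her₆*: the matrix TP, whose subject is Lucia₁.
*Lucia₁* c-commands the pronoun within its binding domain → coindexation would violate Principle B.
*Zara₂*: the pronoun c-commands this R-expression → coindexation would violate Principle C on *Zara₂*.
*Noor₃*: the pronoun c-commands this R-expression → coindexation would violate Principle C on *Noor₃*.
*[Noor₃'s supervisor]₄*: the pronoun c-commands this R-expression → coindexation would violate Principle C on *[Noor₃'s supervisor]₄*.
*Sofia₅*: the pronoun c-commands this R-expression → coindexation would violate Principle C on *Sofia₅*.

none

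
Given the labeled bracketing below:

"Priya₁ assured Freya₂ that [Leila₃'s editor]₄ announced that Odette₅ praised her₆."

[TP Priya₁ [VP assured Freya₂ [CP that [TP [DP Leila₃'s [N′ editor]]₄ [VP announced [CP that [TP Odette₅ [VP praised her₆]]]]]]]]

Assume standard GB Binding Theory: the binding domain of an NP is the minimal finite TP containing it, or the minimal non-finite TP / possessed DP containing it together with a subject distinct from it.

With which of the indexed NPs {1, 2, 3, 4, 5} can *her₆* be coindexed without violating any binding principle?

*her* is a pronoun, so Principle B applies: it must be free in its binding domain.
Binding domain of *her₆*: the embedded TP, whose subject is Odette₅.
*Priya₁* c-commands the pronoun but from outside its binding domain, and is not c-commanded by it → coindexation permitted.
*Freya₂* c-commands the pronoun but from outside its binding domain, and is not c-commanded by it → coindexation permitted.
*Leila₃* and the pronoun do not c-command one another → neither Principle B nor Principle C is at stake; coindexation permitted.
*[Leila₃'s editor]₄* c-commands the pronoun but from outside its binding domain, and is not c-commanded by it → coindexation permitted.
*Odette₅* c-commands the pronoun within its binding domain → coindexation would violate Principle B.

{1, 2, 3, 4}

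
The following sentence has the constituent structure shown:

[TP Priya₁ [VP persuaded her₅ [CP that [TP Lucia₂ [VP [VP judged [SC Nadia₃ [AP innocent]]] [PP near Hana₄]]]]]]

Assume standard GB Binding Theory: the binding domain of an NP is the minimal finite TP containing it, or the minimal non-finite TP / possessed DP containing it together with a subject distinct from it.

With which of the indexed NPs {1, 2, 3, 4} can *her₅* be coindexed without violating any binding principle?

*her* is a pronoun, so Principle B applies: it must be free in its binding domain.
Binding domain of *her₅*: the matrix TP, whose subject is Priya₁.
*Priya₁* c-commands the pronoun within its binding domain → coindexation would violate Principle B.
*Lucia₂*: the pronoun c-commands this R-expression → coindexation would violate Principle C on *Lucia₂*.
*Nadia₃*: the pronoun c-commands this R-expression → coindexation would violate Principle C on *Nadia₃*.
*Hana₄*: the pronoun c-commands this R-expression → coindexation would violate Principle C on *Hana₄*.

none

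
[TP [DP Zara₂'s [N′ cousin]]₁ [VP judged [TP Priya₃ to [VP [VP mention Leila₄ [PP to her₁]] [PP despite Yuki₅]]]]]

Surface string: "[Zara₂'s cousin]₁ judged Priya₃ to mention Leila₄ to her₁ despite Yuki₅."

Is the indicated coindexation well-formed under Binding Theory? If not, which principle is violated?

grammatical

The two coindexed NPs are *[Zara₂'s cousin]₁* and *her₁*.
*her₁* is a pronoun; its binding domain is the embedded TP, whose subject is Priya₃. Within that domain it is c-commanded only by *Priya₃*, *Leila₄*, which carry a different index — the pronoun is free locally, so Principle B holds.
*[Zara₂'s cousin]₁* is an R-expression; *her₁* does not c-command it, and no other NP shares its index, so Principle C is satisfied.
All principles are respected.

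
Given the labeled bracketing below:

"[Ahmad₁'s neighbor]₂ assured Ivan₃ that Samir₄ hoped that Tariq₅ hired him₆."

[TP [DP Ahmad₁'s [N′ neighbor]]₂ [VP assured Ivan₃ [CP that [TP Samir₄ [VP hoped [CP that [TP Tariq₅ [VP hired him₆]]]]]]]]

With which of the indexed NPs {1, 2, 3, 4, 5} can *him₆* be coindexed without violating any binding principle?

{1, 2, 3, 4}

*him* is a pronoun, so Principle B applies: it must be free in its binding domain.
Binding domain of *him₆*: the embedded TP, whose subject is Tariq₅.
*Ahmad₁* and the pronoun do not c-command one another → neither Principle B nor Principle C is at stake; coindexation permitted.
*[Ahmad₁'s neighbor]₂* c-commands the pronoun but from outside its binding domain, and is not c-commanded by it → coindexation permitted.
*Ivan₃* c-commands the pronoun but from outside its binding domain, and is not c-commanded by it → coindexation permitted.
*Samir₄* c-commands the pronoun but from outside its binding domain, and is not c-commanded by it → coindexation permitted.
*Tariq₅* c-commands the pronoun within its binding domain → coindexation would violate Principle B.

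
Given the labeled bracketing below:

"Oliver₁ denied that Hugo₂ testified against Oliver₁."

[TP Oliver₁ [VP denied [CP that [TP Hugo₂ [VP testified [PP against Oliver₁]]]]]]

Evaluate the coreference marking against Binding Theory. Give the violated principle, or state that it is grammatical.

The two coindexed NPs are *Oliver₁* (the higher occurrence) and *Oliver₁* (the lower occurrence).
*Oliver₁* (the lower occurrence) is an R-expression. Principle C requires it to be free everywhere.
*Oliver₁* (the higher occurrence) c-commands it and carries the same index.
The R-expression is bound → Principle C violation.

Principle C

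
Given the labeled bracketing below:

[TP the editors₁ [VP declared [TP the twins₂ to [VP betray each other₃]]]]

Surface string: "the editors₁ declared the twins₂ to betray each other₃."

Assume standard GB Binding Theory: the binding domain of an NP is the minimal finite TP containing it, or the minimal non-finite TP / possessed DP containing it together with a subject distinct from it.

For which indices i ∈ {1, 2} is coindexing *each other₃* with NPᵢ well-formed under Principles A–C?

*each other* is an anaphor, so Principle A applies: it must be bound in its binding domain.
Binding domain of *each other₃*: the embedded TP, whose subject is the twins₂.
*the editors₁* c-commands the anaphor but is outside its binding domain → cannot satisfy Principle A.
*the twins₂* c-commands the anaphor within its binding domain → licit binder.

{2}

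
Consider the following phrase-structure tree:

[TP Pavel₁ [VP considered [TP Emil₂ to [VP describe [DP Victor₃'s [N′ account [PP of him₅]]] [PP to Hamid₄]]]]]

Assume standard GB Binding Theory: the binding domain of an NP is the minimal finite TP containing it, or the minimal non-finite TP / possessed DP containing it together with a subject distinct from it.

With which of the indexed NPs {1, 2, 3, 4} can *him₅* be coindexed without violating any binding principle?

*him* is a pronoun, so Principle B applies: it must be free in its binding domain.
Binding domain of *him₅*: the possessed DP, whose subject is Victor₃.
*Pavel₁* c-commands the pronoun but from outside its binding domain, and is not c-commanded by it → coindexation permitted.
*Emil₂* c-commands the pronoun but from outside its binding domain, and is not c-commanded by it → coindexation permitted.
*Victor₃* c-commands the pronoun within its binding domain → coindexation would violate Principle B.
*Hamid₄* and the pronoun do not c-command one another → neither Principle B nor Principle C is at stake; coindexation permitted.

{1, 2, 4}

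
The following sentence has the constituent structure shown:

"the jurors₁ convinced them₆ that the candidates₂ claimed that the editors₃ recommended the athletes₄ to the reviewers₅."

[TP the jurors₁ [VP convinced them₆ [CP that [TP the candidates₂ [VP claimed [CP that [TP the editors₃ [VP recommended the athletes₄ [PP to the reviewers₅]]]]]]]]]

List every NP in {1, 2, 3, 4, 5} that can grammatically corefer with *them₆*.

*them* is a pronoun, so Principle B applies: it must be free in its binding domain.
Binding domain of *them₆*: the matrix TP, whose subject is the jurors₁.
*the jurors₁* c-commands the pronoun within its binding domain → coindexation would violate Principle B.
*the candidates₂*: the pronoun c-commands this R-expression → coindexation would violate Principle C on *the candidates₂*.
*the editors₃*: the pronoun c-commands this R-expression → coindexation would violate Principle C on *the editors₃*.
*the athletes₄*: the pronoun c-commands this R-expression → coindexation would violate Principle C on *the athletes₄*.
*the reviewers₅*: the pronoun c-commands this R-expression → coindexation would violate Principle C on *the reviewers₅*.

none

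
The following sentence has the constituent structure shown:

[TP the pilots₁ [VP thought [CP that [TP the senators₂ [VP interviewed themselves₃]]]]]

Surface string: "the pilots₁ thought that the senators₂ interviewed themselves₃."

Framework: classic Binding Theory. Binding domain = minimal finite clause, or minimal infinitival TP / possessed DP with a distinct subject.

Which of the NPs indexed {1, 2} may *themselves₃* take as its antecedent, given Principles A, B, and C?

{2}

*themselves* is an anaphor, so Principle A applies: it must be bound in its binding domain.
Binding domain of *themselves₃*: the embedded TP, whose subject is the senators₂.
*the pilots₁* c-commands the anaphor but is outside its binding domain → cannot satisfy Principle A.
*the senators₂* c-commands the anaphor within its binding domain → licit binder.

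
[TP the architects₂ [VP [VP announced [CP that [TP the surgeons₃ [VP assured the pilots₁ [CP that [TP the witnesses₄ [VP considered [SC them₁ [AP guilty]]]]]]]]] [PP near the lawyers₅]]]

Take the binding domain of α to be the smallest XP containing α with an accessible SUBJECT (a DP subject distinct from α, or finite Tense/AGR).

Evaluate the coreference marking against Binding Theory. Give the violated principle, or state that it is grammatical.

grammatical

The two coindexed NPs are *the pilots₁* and *them₁*.
*them₁* is a pronoun; its binding domain is the embedded TP, whose subject is the witnesses₄. Within that domain it is c-commanded only by *the witnesses₄*, which carries a different index — the pronoun is free locally, so Principle B holds.
*the pilots₁* is an R-expression; *them₁* does not c-command it, and no other NP shares its index, so Principle C is satisfied.
All principles are respected.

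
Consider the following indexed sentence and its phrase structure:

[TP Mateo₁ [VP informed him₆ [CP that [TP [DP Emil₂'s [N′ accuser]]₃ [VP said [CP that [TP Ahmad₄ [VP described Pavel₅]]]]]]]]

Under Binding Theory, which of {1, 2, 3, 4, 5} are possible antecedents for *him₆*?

none

*him* is a pronoun, so Principle B applies: it must be free in its binding domain.
Binding domain of *him₆*: the matrix TP, whose subject is Mateo₁.
*Mateo₁* c-commands the pronoun within its binding domain → coindexation would violate Principle B.
*Emil₂*: the pronoun c-commands this R-expression → coindexation would violate Principle C on *Emil₂*.
*[Emil₂'s accuser]₃*: the pronoun c-commands this R-expression → coindexation would violate Principle C on *[Emil₂'s accuser]₃*.
*Ahmad₄*: the pronoun c-commands this R-expression → coindexation would violate Principle C on *Ahmad₄*.
*Pavel₅*: the pronoun c-commands this R-expression → coindexation would violate Principle C on *Pavel₅*.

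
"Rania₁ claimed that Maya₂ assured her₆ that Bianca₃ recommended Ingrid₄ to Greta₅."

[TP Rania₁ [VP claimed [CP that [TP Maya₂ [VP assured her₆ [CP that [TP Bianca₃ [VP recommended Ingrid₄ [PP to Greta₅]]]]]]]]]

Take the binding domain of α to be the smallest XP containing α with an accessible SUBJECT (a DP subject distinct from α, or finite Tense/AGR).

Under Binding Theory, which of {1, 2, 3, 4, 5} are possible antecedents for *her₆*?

{1}

*her* is a pronoun, so Principle B applies: it must be free in its binding domain.
Binding domain of *her₆*: the embedded TP, whose subject is Maya₂.
*Rania₁* c-commands the pronoun but from outside its binding domain, and is not c-commanded by it → coindexation permitted.
*Maya₂* c-commands the pronoun within its binding domain → coindexation would violate Principle B.
*Bianca₃*: the pronoun c-commands this R-expression → coindexation would violate Principle C on *Bianca₃*.
*Ingrid₄*: the pronoun c-commands this R-expression → coindexation would violate Principle C on *Ingrid₄*.
*Greta₅*: the pronoun c-commands this R-expression → coindexation would violate Principle C on *Greta₅*.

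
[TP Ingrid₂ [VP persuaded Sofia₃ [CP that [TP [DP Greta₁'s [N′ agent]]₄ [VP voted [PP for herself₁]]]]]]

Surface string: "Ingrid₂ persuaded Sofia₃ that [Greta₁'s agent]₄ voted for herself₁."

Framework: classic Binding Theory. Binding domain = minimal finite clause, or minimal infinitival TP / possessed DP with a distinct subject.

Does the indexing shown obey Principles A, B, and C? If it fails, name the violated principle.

The two coindexed NPs are *Greta₁* and *herself₁*.
*herself₁* is an anaphor. Principle A requires it to be bound within its binding domain — the embedded TP, whose subject is [Greta₁'s agent]₄.
Within that domain it is c-commanded by *[Greta₁'s agent]₄*, which does not share its index.
*Greta₁* does not c-command the anaphor at all.
The anaphor is unbound in its domain → Principle A violation.

Principle A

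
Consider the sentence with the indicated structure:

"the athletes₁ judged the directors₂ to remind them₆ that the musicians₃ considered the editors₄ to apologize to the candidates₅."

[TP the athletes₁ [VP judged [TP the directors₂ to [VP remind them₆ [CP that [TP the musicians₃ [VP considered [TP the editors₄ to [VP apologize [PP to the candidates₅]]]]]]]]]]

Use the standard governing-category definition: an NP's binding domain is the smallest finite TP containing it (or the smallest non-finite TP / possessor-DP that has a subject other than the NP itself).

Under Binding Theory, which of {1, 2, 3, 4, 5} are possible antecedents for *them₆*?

*them* is a pronoun, so Principle B applies: it must be free in its binding domain.
Binding domain of *them₆*: the embedded TP, whose subject is the directors₂.
*the athletes₁* c-commands the pronoun but from outside its binding domain, and is not c-commanded by it → coindexation permitted.
*the directors₂* c-commands the pronoun within its binding domain → coindexation would violate Principle B.
*the musicians₃*: the pronoun c-commands this R-expression → coindexation would violate Principle C on *the musicians₃*.
*the editors₄*: the pronoun c-commands this R-expression → coindexation would violate Principle C on *the editors₄*.
*the candidates₅*: the pronoun c-commands this R-expression → coindexation would violate Principle C on *the candidates₅*.

{1}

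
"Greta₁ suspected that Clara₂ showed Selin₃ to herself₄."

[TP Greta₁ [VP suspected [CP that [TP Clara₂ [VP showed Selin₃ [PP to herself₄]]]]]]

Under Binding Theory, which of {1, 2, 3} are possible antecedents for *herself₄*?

{2, 3}

*herself* is an anaphor, so Principle A applies: it must be bound in its binding domain.
Binding domain of *herself₄*: the embedded TP, whose subject is Clara₂.
*Greta₁* c-commands the anaphor but is outside its binding domain → cannot satisfy Principle A.
*Clara₂* c-commands the anaphor within its binding domain → licit binder.
*Selin₃* c-commands the anaphor within its binding domain → licit binder.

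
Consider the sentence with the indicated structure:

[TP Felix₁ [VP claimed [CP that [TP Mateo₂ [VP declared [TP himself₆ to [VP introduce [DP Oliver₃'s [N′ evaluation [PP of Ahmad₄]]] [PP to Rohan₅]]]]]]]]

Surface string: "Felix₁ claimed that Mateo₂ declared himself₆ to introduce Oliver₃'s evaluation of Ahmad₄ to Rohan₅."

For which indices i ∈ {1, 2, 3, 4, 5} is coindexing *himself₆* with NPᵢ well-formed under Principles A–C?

{2}

*himself* is an anaphor, so Principle A applies: it must be bound in its binding domain.
Binding domain of *himself₆*: the embedded TP, whose subject is Mateo₂.
*Felix₁* c-commands the anaphor but is outside its binding domain → cannot satisfy Principle A.
*Mateo₂* c-commands the anaphor within its binding domain → licit binder.
*Oliver₃* does not c-command the anaphor → cannot bind it.
*Ahmad₄* does not c-command the anaphor → cannot bind it.
*Rohan₅* does not c-command the anaphor → cannot bind it.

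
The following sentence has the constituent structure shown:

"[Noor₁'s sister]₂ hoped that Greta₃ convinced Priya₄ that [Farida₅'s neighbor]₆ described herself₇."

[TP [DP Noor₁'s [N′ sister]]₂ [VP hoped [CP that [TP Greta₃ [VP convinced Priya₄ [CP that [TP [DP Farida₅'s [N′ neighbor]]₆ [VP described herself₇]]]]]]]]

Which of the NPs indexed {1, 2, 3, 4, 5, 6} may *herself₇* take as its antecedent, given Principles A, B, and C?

*herself* is an anaphor, so Principle A applies: it must be bound in its binding domain.
Binding domain of *herself₇*: the embedded TP, whose subject is [Farida₅'s neighbor]₆.
*Noor₁* does not c-command the anaphor → cannot bind it.
*[Noor₁'s sister]₂* c-commands the anaphor but is outside its binding domain → cannot satisfy Principle A.
*Greta₃* c-commands the anaphor but is outside its binding domain → cannot satisfy Principle A.
*Priya₄* c-commands the anaphor but is outside its binding domain → cannot satisfy Principle A.
*Farida₅* does not c-command the anaphor → cannot bind it.
*[Farida₅'s neighbor]₆* c-commands the anaphor within its binding domain → licit binder.

{6}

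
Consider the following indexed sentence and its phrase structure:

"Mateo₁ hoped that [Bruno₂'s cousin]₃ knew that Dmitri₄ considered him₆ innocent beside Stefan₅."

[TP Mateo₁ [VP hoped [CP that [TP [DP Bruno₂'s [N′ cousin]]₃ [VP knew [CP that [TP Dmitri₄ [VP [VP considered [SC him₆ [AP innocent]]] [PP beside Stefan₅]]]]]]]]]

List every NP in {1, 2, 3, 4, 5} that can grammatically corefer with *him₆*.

{1, 2, 3, 5}

*him* is a pronoun, so Principle B applies: it must be free in its binding domain.
Binding domain of *him₆*: the embedded TP, whose subject is Dmitri₄.
*Mateo₁* c-commands the pronoun but from outside its binding domain, and is not c-commanded by it → coindexation permitted.
*Bruno₂* and the pronoun do not c-command one another → neither Principle B nor Principle C is at stake; coindexation permitted.
*[Bruno₂'s cousin]₃* c-commands the pronoun but from outside its binding domain, and is not c-commanded by it → coindexation permitted.
*Dmitri₄* c-commands the pronoun within its binding domain → coindexation would violate Principle B.
*Stefan₅* and the pronoun do not c-command one another → neither Principle B nor Principle C is at stake; coindexation permitted.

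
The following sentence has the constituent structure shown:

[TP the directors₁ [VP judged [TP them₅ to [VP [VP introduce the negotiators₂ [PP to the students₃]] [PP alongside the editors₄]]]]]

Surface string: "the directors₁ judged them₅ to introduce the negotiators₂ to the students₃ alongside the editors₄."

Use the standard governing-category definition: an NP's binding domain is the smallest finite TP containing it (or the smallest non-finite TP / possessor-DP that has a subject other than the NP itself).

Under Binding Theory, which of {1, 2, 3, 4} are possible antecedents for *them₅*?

*them* is a pronoun, so Principle B applies: it must be free in its binding domain.
Binding domain of *them₅*: the matrix TP, whose subject is the directors₁.
*the directors₁* c-commands the pronoun within its binding domain → coindexation would violate Principle B.
*the negotiators₂*: the pronoun c-commands this R-expression → coindexation would violate Principle C on *the negotiators₂*.
*the students₃*: the pronoun c-commands this R-expression → coindexation would violate Principle C on *the students₃*.
*the editors₄*: the pronoun c-commands this R-expression → coindexation would violate Principle C on *the editors₄*.

none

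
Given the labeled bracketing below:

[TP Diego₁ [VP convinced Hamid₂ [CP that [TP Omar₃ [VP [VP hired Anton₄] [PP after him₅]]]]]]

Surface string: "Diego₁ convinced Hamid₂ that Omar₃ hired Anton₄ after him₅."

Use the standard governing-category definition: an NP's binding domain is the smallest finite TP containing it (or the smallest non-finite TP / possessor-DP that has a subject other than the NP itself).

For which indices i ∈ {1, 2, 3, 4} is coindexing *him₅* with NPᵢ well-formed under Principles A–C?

{1, 2, 4}

*him* is a pronoun, so Principle B applies: it must be free in its binding domain.
Binding domain of *him₅*: the embedded TP, whose subject is Omar₃.
*Diego₁* c-commands the pronoun but from outside its binding domain, and is not c-commanded by it → coindexation permitted.
*Hamid₂* c-commands the pronoun but from outside its binding domain, and is not c-commanded by it → coindexation permitted.
*Omar₃* c-commands the pronoun within its binding domain → coindexation would violate Principle B.
*Anton₄* and the pronoun do not c-command one another → neither Principle B nor Principle C is at stake; coindexation permitted.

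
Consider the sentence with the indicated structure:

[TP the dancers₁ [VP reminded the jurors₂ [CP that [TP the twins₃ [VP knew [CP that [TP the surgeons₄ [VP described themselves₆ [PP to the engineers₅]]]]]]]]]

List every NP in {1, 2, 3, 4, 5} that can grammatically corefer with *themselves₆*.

{4}

*themselves* is an anaphor, so Principle A applies: it must be bound in its binding domain.
Binding domain of *themselves₆*: the embedded TP, whose subject is the surgeons₄.
*the dancers₁* c-commands the anaphor but is outside its binding domain → cannot satisfy Principle A.
*the jurors₂* c-commands the anaphor but is outside its binding domain → cannot satisfy Principle A.
*the twins₃* c-commands the anaphor but is outside its binding domain → cannot satisfy Principle A.
*the surgeons₄* c-commands the anaphor within its binding domain → licit binder.
*the engineers₅* does not c-command the anaphor → cannot bind it.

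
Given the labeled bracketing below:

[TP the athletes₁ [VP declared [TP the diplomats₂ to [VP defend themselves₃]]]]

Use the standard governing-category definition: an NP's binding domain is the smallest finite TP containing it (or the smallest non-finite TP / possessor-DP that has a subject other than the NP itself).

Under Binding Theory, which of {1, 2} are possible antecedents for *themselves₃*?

{2}

*themselves* is an anaphor, so Principle A applies: it must be bound in its binding domain.
Binding domain of *themselves₃*: the embedded TP, whose subject is the diplomats₂.
*the athletes₁* c-commands the anaphor but is outside its binding domain → cannot satisfy Principle A.
*the diplomats₂* c-commands the anaphor within its binding domain → licit binder.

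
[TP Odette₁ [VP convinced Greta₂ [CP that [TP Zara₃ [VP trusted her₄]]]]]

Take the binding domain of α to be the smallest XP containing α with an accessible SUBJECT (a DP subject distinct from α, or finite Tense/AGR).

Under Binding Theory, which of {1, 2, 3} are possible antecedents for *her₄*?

{1, 2}

*her* is a pronoun, so Principle B applies: it must be free in its binding domain.
Binding domain of *her₄*: the embedded TP, whose subject is Zara₃.
*Odette₁* c-commands the pronoun but from outside its binding domain, and is not c-commanded by it → coindexation permitted.
*Greta₂* c-commands the pronoun but from outside its binding domain, and is not c-commanded by it → coindexation permitted.
*Zara₃* c-commands the pronoun within its binding domain → coindexation would violate Principle B.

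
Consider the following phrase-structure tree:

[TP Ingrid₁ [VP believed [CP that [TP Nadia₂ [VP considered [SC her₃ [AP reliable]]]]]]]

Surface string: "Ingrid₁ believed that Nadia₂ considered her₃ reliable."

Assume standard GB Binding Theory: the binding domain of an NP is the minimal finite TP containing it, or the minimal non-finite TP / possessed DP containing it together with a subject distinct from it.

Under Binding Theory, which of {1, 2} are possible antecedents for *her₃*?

{1}

*her* is a pronoun, so Principle B applies: it must be free in its binding domain.
Binding domain of *her₃*: the embedded TP, whose subject is Nadia₂.
*Ingrid₁* c-commands the pronoun but from outside its binding domain, and is not c-commanded by it → coindexation permitted.
*Nadia₂* c-commands the pronoun within its binding domain → coindexation would violate Principle B.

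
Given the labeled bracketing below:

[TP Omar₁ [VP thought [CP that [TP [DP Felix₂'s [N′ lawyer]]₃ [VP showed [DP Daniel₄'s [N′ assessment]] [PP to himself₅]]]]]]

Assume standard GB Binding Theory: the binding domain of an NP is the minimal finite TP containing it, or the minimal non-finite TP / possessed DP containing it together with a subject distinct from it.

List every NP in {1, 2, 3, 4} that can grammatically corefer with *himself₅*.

{3}

*himself* is an anaphor, so Principle A applies: it must be bound in its binding domain.
Binding domain of *himself₅*: the embedded TP, whose subject is [Felix₂'s lawyer]₃.
*Omar₁* c-commands the anaphor but is outside its binding domain → cannot satisfy Principle A.
*Felix₂* does not c-command the anaphor → cannot bind it.
*[Felix₂'s lawyer]₃* c-commands the anaphor within its binding domain → licit binder.
*Daniel₄* does not c-command the anaphor → cannot bind it.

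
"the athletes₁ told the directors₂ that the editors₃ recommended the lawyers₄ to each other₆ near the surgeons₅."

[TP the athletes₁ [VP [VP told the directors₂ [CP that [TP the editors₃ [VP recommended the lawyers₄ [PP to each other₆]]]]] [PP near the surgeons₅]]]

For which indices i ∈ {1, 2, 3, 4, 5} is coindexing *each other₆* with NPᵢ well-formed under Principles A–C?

*each other* is an anaphor, so Principle A applies: it must be bound in its binding domain.
Binding domain of *each other₆*: the embedded TP, whose subject is the editors₃.
*the athletes₁* c-commands the anaphor but is outside its binding domain → cannot satisfy Principle A.
*the directors₂* c-commands the anaphor but is outside its binding domain → cannot satisfy Principle A.
*the editors₃* c-commands the anaphor within its binding domain → licit binder.
*the lawyers₄* c-commands the anaphor within its binding domain → licit binder.
*the surgeons₅* does not c-command the anaphor → cannot bind it.

{3, 4}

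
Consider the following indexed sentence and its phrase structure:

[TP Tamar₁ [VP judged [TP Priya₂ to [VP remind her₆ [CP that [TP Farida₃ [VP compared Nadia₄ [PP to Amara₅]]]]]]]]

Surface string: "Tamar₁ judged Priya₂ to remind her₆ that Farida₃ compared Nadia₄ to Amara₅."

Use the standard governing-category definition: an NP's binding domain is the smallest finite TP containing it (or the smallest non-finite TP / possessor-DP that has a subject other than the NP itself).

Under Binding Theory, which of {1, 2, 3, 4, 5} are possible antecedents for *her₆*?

*her* is a pronoun, so Principle B applies: it must be free in its binding domain.
Binding domain of *her₆*: the embedded TP, whose subject is Priya₂.
*Tamar₁* c-commands the pronoun but from outside its binding domain, and is not c-commanded by it → coindexation permitted.
*Priya₂* c-commands the pronoun within its binding domain → coindexation would violate Principle B.
*Farida₃*: the pronoun c-commands this R-expression → coindexation would violate Principle C on *Farida₃*.
*Nadia₄*: the pronoun c-commands this R-expression → coindexation would violate Principle C on *Nadia₄*.
*Amara₅*: the pronoun c-commands this R-expression → coindexation would violate Principle C on *Amara₅*.

{1}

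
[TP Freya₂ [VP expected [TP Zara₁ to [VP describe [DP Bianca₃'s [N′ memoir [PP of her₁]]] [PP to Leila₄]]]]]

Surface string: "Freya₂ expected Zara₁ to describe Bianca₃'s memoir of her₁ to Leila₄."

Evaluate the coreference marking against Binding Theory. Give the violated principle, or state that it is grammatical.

The two coindexed NPs are *Zara₁* and *her₁*.
*her₁* is a pronoun; its binding domain is the possessed DP, whose subject is Bianca₃. Within that domain it is c-commanded only by *Bianca₃*, which carries a different index — the pronoun is free locally, so Principle B holds.
*Zara₁* is an R-expression; *her₁* does not c-command it, and no other NP shares its index, so Principle C is satisfied.
All principles are respected.

grammatical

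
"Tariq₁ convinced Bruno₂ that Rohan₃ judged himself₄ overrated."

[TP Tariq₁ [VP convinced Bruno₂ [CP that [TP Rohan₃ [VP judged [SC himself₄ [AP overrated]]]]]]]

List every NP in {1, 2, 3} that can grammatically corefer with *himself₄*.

*himself* is an anaphor, so Principle A applies: it must be bound in its binding domain.
Binding domain of *himself₄*: the embedded TP, whose subject is Rohan₃.
*Tariq₁* c-commands the anaphor but is outside its binding domain → cannot satisfy Principle A.
*Bruno₂* c-commands the anaphor but is outside its binding domain → cannot satisfy Principle A.
*Rohan₃* c-commands the anaphor within its binding domain → licit binder.

{3}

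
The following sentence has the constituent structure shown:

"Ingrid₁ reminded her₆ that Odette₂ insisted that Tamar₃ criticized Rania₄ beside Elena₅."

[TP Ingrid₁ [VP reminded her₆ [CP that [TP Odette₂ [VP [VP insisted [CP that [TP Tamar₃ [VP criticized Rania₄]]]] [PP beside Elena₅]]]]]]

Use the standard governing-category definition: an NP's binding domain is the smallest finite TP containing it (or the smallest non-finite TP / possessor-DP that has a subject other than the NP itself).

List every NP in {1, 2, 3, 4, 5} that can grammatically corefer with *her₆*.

*her* is a pronoun, so Principle B applies: it must be free in its binding domain.
Binding domain of *her₆*: the matrix TP, whose subject is Ingrid₁.
*Ingrid₁* c-commands the pronoun within its binding domain → coindexation would violate Principle B.
*Odette₂*: the pronoun c-commands this R-expression → coindexation would violate Principle C on *Odette₂*.
*Tamar₃*: the pronoun c-commands this R-expression → coindexation would violate Principle C on *Tamar₃*.
*Rania₄*: the pronoun c-commands this R-expression → coindexation would violate Principle C on *Rania₄*.
*Elena₅*: the pronoun c-commands this R-expression → coindexation would violate Principle C on *Elena₅*.

none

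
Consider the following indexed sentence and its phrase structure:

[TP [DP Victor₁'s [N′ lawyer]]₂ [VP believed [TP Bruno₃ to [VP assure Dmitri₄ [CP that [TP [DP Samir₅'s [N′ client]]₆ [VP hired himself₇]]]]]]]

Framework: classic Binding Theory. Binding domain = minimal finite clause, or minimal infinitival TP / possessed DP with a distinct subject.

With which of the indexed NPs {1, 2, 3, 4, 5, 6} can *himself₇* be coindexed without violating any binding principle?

{6}

*himself* is an anaphor, so Principle A applies: it must be bound in its binding domain.
Binding domain of *himself₇*: the embedded TP, whose subject is [Samir₅'s client]₆.
*Victor₁* does not c-command the anaphor → cannot bind it.
*[Victor₁'s lawyer]₂* c-commands the anaphor but is outside its binding domain → cannot satisfy Principle A.
*Bruno₃* c-commands the anaphor but is outside its binding domain → cannot satisfy Principle A.
*Dmitri₄* c-commands the anaphor but is outside its binding domain → cannot satisfy Principle A.
*Samir₅* does not c-command the anaphor → cannot bind it.
*[Samir₅'s client]₆* c-commands the anaphor within its binding domain → licit binder.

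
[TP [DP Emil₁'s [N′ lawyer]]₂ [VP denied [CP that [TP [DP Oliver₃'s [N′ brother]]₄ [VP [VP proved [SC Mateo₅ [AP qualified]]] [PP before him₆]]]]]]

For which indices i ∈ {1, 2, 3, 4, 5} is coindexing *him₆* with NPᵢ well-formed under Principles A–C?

{1, 2, 3, 5}

*him* is a pronoun, so Principle B applies: it must be free in its binding domain.
Binding domain of *him₆*: the embedded TP, whose subject is [Oliver₃'s brother]₄.
*Emil₁* and the pronoun do not c-command one another → neither Principle B nor Principle C is at stake; coindexation permitted.
*[Emil₁'s lawyer]₂* c-commands the pronoun but from outside its binding domain, and is not c-commanded by it → coindexation permitted.
*Oliver₃* and the pronoun do not c-command one another → neither Principle B nor Principle C is at stake; coindexation permitted.
*[Oliver₃'s brother]₄* c-commands the pronoun within its binding domain → coindexation would violate Principle B.
*Mateo₅* and the pronoun do not c-command one another → neither Principle B nor Principle C is at stake; coindexation permitted.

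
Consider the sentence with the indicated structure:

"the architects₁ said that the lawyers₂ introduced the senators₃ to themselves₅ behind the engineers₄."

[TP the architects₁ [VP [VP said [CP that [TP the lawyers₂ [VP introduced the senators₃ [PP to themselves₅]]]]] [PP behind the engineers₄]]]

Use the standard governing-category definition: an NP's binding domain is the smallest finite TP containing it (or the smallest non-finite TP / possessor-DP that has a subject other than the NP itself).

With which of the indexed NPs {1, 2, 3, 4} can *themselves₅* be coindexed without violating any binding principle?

{2, 3}

*themselves* is an anaphor, so Principle A applies: it must be bound in its binding domain.
Binding domain of *themselves₅*: the embedded TP, whose subject is the lawyers₂.
*the architects₁* c-commands the anaphor but is outside its binding domain → cannot satisfy Principle A.
*the lawyers₂* c-commands the anaphor within its binding domain → licit binder.
*the senators₃* c-commands the anaphor within its binding domain → licit binder.
*the engineers₄* does not c-command the anaphor → cannot bind it.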